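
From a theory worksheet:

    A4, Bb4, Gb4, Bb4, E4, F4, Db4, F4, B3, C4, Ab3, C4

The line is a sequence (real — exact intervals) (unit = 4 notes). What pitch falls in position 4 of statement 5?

Grouping in 4s, the 4th note of each cell is Bb4, F4, C4.
Carrying that down a 4th forward: G3 → D3.

D3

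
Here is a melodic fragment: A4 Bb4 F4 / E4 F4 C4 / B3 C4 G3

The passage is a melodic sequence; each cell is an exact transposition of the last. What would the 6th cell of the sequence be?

G#2 A2 E2

Unit = 3 notes; the statements start on A4, E4, B3, moving down a 4th each time.
Carrying on: F#3 → C#3 → G#2.
So cell 6 is G#2 A2 E2.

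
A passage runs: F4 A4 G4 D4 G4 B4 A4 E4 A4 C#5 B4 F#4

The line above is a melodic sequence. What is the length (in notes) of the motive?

Try groups of 4 (3 cells in 12 notes):
F4 A4 G4 D4 | G4 B4 A4 E4 | A4 C#5 B4 F#4
Every group is a transposition up a 2nd of the one before; no shorter unit works.

4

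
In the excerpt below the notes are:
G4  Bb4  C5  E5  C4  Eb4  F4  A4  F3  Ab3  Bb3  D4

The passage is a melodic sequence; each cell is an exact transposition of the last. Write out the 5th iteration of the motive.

Unit = 4 notes; the statements start on G4, C4, F3, moving down a 5th each time.
Continuing the starts: Bb2 → Eb2.
Statement 5 starts on Eb2 and keeps the same exact contour: Eb2 Gb2 Ab2 C3.

Eb2 Gb2 Ab2 C3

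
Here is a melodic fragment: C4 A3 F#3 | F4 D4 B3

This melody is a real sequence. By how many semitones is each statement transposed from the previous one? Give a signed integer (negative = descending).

5

Unit = 3 notes; the statements start on C4, F4, moving up a 4th each time.
Counting half-steps from C4 to F4: 5.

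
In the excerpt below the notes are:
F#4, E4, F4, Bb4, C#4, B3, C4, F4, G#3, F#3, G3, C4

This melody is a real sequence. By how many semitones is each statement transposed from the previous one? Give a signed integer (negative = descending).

With a 4-note motive the entries are F#4, C#4, G#3, each down a 4th from the previous.
Counting half-steps from F#4 to C#4: -5.

-5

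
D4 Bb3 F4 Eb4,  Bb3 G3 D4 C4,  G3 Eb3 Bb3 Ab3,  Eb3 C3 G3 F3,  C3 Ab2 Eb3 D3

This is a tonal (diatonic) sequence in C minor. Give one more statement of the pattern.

Taking 4-note groups, the heads are D4, Bb3, G3, Eb3, C3: the pattern moves down a 3rd.
So cell 6 is Ab2 F2 C3 Bb2.

Ab2 F2 C3 Bb2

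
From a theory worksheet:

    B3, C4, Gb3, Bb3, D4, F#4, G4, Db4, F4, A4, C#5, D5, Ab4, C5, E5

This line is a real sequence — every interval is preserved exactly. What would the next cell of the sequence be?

Unit = 5 notes; the statements start on B3, F#4, C#5, moving up a 5th each time.
So cell 4 is G#5 A5 Eb5 G5 B5.

G#5 A5 Eb5 G5 B5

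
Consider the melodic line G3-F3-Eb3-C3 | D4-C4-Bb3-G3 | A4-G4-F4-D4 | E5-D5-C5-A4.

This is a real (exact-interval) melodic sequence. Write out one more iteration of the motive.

B5 A5 G5 E5

The 4-note cells begin on G3, D4, A4, E5 — each up a 5th from the last.
From B5 the exact shape gives B5 A5 G5 E5.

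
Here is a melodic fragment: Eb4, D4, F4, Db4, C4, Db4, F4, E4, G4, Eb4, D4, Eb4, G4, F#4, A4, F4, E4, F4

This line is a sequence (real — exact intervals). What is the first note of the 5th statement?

The 6-note cells begin on Eb4, F4, G4 — each up a 2nd from the last.
Extending the heads up a 2nd: A4 → B4.

B4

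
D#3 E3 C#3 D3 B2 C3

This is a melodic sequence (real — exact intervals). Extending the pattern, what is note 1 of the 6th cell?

F2

Grouping in 2s, the 1st note of each cell is D#3, C#3, B2.
Carrying that down a 2nd forward: A2 → G2 → F2.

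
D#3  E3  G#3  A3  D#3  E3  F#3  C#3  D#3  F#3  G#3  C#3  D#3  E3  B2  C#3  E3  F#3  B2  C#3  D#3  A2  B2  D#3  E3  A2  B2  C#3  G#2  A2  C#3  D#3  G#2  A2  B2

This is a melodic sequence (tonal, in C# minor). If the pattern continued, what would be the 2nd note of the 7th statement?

F#2

The unit is 7 notes. Position-2 pitches of the 5 shown cells: E3, D#3, C#3, B2, A2.
Carrying that down a 2nd forward: G#2 → F#2.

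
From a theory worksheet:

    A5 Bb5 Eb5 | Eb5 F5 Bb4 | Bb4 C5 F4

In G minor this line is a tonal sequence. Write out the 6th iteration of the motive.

With a 3-note motive the entries are A5, Eb5, Bb4, each down a 4th from the previous.
Continuing the starts: F4 → C4 → G3.
From G3 the diatonic shape gives G3 A3 D3.

G3 A3 D3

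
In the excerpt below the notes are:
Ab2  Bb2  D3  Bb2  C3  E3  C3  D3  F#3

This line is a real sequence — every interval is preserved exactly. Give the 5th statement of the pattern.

Taking 3-note groups, the heads are Ab2, Bb2, C3: the pattern moves up a 2nd.
Continuing the starts: D3 → E3.
From E3 the exact shape gives E3 F#3 A#3.

E3 F#3 A#3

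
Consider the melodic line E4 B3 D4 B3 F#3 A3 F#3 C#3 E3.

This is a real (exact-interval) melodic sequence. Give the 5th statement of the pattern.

Taking 3-note groups, the heads are E4, B3, F#3: the pattern moves down a 4th.
Extending down a 4th: C#3 → G#2.
So cell 5 is G#2 D#2 F#2.

G#2 D#2 F#2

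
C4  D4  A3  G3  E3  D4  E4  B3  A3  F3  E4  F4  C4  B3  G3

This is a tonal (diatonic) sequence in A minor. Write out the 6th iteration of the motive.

With a 5-note motive the entries are C4, D4, E4, each up a 2nd from the previous.
Carrying on: F4 → G4 → A4.
From A4 the diatonic shape gives A4 B4 F4 E4 C4.

A4 B4 F4 E4 C4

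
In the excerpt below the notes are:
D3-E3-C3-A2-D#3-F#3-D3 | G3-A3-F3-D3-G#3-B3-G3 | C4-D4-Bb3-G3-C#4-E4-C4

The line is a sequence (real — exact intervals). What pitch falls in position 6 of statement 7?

The unit is 7 notes. Position-6 pitches of the 3 shown cells: F#3, B3, E4.
Carrying that up a 4th forward: A4 → D5 → G5 → C6.

C6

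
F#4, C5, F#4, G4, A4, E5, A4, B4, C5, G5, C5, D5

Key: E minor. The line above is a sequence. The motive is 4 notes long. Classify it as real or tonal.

tonal

Every note is diatonic to E minor.
Cell 1 has +6 semitones from note 1 to 2, but cell 2 has +7 — the interval quality changes while the contour stays the same, which is the hallmark of a tonal sequence.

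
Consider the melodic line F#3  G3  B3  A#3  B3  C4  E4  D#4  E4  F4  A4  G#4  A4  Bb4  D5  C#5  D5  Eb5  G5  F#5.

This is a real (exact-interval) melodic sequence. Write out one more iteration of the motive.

Unit = 4 notes; the statements start on F#3, B3, E4, A4, D5, moving up a 4th each time.
So cell 6 is G5 Ab5 C6 B5.

G5 Ab5 C6 B5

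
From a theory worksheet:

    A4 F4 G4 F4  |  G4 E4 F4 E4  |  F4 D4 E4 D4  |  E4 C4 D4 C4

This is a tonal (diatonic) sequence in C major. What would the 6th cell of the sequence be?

C4 A3 B3 A3

Taking 4-note groups, the heads are A4, G4, F4, E4: the pattern moves down a 2nd.
Continuing the starts: D4 → C4.
So cell 6 is C4 A3 B3 A3.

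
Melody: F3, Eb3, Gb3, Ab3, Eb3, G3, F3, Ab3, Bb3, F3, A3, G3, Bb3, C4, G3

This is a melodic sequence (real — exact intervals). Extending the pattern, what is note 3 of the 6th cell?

E4

With 5-note cells, note 3 of each statement runs Gb3, Ab3, Bb3.
Each moves up a 2nd. Continuing: C4 → D4 → E4.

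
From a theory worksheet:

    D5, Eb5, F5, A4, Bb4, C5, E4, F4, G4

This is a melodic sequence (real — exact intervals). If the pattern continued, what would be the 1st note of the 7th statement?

G#2

The unit is 3 notes. Position-1 pitches of the 3 shown cells: D5, A4, E4.
Extending down a 4th: B3 → F#3 → C#3 → G#2.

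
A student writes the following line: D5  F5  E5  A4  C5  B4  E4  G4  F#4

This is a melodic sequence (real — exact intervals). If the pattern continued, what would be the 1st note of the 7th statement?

G#2

With 3-note cells, note 1 of each statement runs D5, A4, E4.
Each moves down a 4th. Continuing: B3 → F#3 → C#3 → G#2.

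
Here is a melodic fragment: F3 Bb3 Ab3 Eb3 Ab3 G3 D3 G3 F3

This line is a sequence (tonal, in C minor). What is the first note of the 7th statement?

The 3-note cells begin on F3, Eb3, D3 — each down a 2nd from the last.
Extending the heads down a 2nd: C3 → Bb2 → Ab2 → G2.

G2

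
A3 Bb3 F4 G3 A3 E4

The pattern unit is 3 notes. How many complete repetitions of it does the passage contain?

2

6 notes in groups of 3 gives 6/3 = 2 statements.
Starts: A3, G3 — each down a 2nd.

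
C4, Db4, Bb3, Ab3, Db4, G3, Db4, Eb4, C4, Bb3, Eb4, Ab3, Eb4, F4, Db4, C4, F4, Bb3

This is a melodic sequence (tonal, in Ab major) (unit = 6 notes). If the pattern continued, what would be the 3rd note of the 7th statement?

With 6-note cells, note 3 of each statement runs Bb3, C4, Db4.
Carrying that up a 2nd forward: Eb4 → F4 → G4 → Ab4.

Ab4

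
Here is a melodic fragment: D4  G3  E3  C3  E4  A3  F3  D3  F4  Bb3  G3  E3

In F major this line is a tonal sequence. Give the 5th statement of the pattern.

A4 D4 Bb3 G3

Unit = 4 notes; the statements start on D4, E4, F4, moving up a 2nd each time.
Continuing the starts: G4 → A4.
Statement 5 starts on A4 and keeps the same diatonic contour: A4 D4 Bb3 G3.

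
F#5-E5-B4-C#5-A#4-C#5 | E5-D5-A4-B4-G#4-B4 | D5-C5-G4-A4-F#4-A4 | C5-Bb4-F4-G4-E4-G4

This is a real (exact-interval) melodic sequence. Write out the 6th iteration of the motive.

The 6-note cells begin on F#5, E5, D5, C5 — each down a 2nd from the last.
Continuing the starts: Bb4 → Ab4.
So cell 6 is Ab4 Gb4 Db4 Eb4 C4 Eb4.

Ab4 Gb4 Db4 Eb4 C4 Eb4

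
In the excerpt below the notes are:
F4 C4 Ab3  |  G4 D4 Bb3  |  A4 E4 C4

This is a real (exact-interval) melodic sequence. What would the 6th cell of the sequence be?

Unit = 3 notes; the statements start on F4, G4, A4, moving up a 2nd each time.
Extending up a 2nd: B4 → C#5 → D#5.
From D#5 the exact shape gives D#5 A#4 F#4.

D#5 A#4 F#4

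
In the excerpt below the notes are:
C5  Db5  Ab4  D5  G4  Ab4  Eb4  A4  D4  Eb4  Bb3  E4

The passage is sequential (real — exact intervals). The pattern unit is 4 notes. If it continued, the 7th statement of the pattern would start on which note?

With a 4-note motive the entries are C5, G4, D4, each down a 4th from the previous.
Extending the heads down a 4th: A3 → E3 → B2 → F#2.

F#2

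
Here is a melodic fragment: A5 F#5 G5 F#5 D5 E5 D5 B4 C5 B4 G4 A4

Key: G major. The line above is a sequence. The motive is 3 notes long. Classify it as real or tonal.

Every note is diatonic to G major.
Cell 1 has -3 semitones from note 1 to 2, but cell 2 has -4 — the interval quality changes while the contour stays the same, which is the hallmark of a tonal sequence.

tonal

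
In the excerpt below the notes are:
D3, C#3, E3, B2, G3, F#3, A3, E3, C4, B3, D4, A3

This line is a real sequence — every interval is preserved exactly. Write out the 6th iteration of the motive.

Taking 4-note groups, the heads are D3, G3, C4: the pattern moves up a 4th.
Continuing the starts: F4 → Bb4 → Eb5.
From Eb5 the exact shape gives Eb5 D5 F5 C5.

Eb5 D5 F5 C5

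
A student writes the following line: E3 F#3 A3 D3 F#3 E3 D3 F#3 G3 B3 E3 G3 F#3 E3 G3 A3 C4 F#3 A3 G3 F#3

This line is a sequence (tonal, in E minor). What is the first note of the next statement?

A3

Unit = 7 notes; the statements start on E3, F#3, G3, moving up a 2nd each time.
One more step up a 2nd gives A3.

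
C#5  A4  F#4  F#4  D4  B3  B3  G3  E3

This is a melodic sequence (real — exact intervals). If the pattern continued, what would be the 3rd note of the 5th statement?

D2

Grouping in 3s, the 3rd note of each cell is F#4, B3, E3.
Carrying that down a 5th forward: A2 → D2.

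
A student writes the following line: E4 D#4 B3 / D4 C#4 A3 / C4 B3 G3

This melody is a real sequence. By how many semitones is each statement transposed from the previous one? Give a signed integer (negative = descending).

-2

Unit = 3 notes; the statements start on E4, D4, C4, moving down a 2nd each time.
E4 to D4 spans -2 semitones.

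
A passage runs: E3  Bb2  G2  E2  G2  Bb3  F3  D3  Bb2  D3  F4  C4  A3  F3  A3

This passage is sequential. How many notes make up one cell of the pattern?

5

Try groups of 5 (3 cells in 15 notes):
E3 Bb2 G2 E2 G2 | Bb3 F3 D3 Bb2 D3 | F4 C4 A3 F3 A3
Each cell is the previous one up a 5th — so the unit is 5 notes.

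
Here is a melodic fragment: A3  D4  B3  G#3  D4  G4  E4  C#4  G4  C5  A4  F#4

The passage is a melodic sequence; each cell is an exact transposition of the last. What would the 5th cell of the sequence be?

F5 Bb5 G5 E5

Unit = 4 notes; the statements start on A3, D4, G4, moving up a 4th each time.
Carrying on: C5 → F5.
Statement 5 starts on F5 and keeps the same exact contour: F5 Bb5 G5 E5.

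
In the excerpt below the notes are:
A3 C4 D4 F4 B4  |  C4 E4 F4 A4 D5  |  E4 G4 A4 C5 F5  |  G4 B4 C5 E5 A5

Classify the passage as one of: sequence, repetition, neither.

Each 5-note cell is the previous one transposed up a 3rd.

sequence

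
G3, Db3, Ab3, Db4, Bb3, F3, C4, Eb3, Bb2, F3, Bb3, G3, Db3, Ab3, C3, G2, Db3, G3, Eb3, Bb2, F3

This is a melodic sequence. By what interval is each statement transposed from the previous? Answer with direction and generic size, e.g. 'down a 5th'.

down a 3rd

Unit = 7 notes; the statements start on G3, Eb3, C3, moving down a 3rd each time.
G3 to Eb3 is down a 3rd.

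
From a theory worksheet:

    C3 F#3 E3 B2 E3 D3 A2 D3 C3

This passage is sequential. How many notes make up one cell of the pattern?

9 notes total. Splitting into 3 groups of 3:
C3 F#3 E3 | B2 E3 D3 | A2 D3 C3
That's a consistent down a 2nd shift per cell, and no other grouping gives one.

3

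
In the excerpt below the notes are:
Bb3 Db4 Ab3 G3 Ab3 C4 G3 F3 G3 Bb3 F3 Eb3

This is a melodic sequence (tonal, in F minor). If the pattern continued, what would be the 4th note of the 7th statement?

Ab2

With 4-note cells, note 4 of each statement runs G3, F3, Eb3.
Extending down a 2nd: Db3 → C3 → Bb2 → Ab2.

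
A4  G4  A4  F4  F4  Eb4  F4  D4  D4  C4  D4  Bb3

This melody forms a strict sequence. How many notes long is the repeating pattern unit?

4

There are 12 notes; a 4-note unit gives 3 cells:
A4 G4 A4 F4 | F4 Eb4 F4 D4 | D4 C4 D4 Bb3
Each cell is the previous one down a 3rd — so the unit is 4 notes.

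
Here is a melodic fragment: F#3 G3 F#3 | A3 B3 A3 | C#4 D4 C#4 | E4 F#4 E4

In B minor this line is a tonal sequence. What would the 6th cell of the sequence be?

B4 C#5 B4

Unit = 3 notes; the statements start on F#3, A3, C#4, E4, moving up a 3rd each time.
Carrying on: G4 → B4.
From B4 the diatonic shape gives B4 C#5 B4.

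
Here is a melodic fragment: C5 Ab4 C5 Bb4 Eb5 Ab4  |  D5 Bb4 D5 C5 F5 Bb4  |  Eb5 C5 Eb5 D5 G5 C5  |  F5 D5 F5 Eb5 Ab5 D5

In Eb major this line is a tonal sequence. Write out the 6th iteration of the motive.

Taking 6-note groups, the heads are C5, D5, Eb5, F5: the pattern moves up a 2nd.
Continuing the starts: G5 → Ab5.
Statement 6 starts on Ab5 and keeps the same diatonic contour: Ab5 F5 Ab5 G5 C6 F5.

Ab5 F5 Ab5 G5 C6 F5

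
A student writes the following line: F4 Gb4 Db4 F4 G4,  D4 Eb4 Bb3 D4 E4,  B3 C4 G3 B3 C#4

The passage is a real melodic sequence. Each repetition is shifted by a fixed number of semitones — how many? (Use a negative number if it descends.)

-3

Unit = 5 notes; the statements start on F4, D4, B3, moving down a 3rd each time.
F4 to D4 spans -3 semitones.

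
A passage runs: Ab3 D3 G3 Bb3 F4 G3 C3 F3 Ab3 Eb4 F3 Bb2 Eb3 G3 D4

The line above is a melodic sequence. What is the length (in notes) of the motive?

5

There are 15 notes; a 5-note unit gives 3 cells:
Ab3 D3 G3 Bb3 F4 | G3 C3 F3 Ab3 Eb4 | F3 Bb2 Eb3 G3 D4
Every group is a transposition down a 2nd of the one before; no shorter unit works.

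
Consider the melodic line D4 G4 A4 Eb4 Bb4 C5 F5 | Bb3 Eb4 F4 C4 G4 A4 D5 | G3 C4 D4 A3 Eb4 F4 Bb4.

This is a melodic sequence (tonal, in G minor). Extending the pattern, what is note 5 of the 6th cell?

F3

With 7-note cells, note 5 of each statement runs Bb4, G4, Eb4.
Extending down a 3rd: C4 → A3 → F3.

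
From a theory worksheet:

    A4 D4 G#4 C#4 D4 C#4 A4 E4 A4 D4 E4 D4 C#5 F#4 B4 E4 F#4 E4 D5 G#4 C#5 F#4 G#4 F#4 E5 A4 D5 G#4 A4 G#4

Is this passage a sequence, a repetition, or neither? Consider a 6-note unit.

neither

Note 1 of cell 2 is A4; if this were a sequence it would be B4. No unit length gives a consistent transposition pattern.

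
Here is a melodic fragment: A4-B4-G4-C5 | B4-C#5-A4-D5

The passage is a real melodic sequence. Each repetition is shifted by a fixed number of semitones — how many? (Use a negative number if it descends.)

2

With a 4-note motive the entries are A4, B4, each up a 2nd from the previous.
A4 to B4 spans +2 semitones.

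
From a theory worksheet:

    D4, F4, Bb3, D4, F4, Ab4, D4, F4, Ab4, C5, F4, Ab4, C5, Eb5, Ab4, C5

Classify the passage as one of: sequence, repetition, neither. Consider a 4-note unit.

Each 4-note cell is the previous one transposed up a 3rd.

sequence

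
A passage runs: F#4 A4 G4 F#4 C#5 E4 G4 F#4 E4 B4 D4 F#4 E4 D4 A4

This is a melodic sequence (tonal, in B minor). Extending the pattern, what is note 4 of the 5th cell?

Grouping in 5s, the 4th note of each cell is F#4, E4, D4.
Each moves down a 2nd. Continuing: C#4 → B3.

B3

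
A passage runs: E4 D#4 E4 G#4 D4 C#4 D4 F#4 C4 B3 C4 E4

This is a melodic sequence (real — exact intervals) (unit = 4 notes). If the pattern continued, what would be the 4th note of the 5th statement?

C4

Grouping in 4s, the 4th note of each cell is G#4, F#4, E4.
Extending down a 2nd: D4 → C4.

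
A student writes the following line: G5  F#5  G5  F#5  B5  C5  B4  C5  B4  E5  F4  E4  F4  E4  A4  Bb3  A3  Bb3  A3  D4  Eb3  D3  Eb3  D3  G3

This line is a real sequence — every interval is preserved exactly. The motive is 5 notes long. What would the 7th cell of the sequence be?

Taking 5-note groups, the heads are G5, C5, F4, Bb3, Eb3: the pattern moves down a 5th.
Continuing the starts: Ab2 → Db2.
So cell 7 is Db2 C2 Db2 C2 F2.

Db2 C2 Db2 C2 F2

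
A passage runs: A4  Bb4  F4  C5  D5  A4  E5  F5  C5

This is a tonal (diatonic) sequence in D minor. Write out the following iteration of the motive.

The 3-note cells begin on A4, C5, E5 — each up a 3rd from the last.
From G5 the diatonic shape gives G5 A5 E5.

G5 A5 E5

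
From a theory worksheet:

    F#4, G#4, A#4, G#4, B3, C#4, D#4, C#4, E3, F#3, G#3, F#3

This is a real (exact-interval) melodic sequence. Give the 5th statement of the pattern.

Unit = 4 notes; the statements start on F#4, B3, E3, moving down a 5th each time.
Continuing the starts: A2 → D2.
From D2 the exact shape gives D2 E2 F#2 E2.

D2 E2 F#2 E2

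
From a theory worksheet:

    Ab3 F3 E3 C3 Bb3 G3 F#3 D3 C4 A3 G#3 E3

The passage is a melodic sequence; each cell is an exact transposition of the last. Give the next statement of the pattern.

Taking 4-note groups, the heads are Ab3, Bb3, C4: the pattern moves up a 2nd.
From D4 the exact shape gives D4 B3 A#3 F#3.

D4 B3 A#3 F#3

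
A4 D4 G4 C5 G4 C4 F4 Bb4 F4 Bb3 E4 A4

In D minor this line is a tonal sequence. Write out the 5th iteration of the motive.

Taking 4-note groups, the heads are A4, G4, F4: the pattern moves down a 2nd.
Extending down a 2nd: E4 → D4.
So cell 5 is D4 G3 C4 F4.

D4 G3 C4 F4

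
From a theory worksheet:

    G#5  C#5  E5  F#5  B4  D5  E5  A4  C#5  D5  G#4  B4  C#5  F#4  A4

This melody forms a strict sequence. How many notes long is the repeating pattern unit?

There are 15 notes; a 3-note unit gives 5 cells:
G#5 C#5 E5 | F#5 B4 D5 | E5 A4 C#5 | D5 G#4 B4 | C#5 F#4 A4
Every group is a transposition down a 2nd of the one before; no shorter unit works.

3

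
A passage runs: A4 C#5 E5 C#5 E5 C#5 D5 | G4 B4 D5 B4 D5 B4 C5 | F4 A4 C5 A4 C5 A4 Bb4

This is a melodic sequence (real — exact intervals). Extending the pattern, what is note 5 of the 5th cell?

Ab4

With 7-note cells, note 5 of each statement runs E5, D5, C5.
Extending down a 2nd: Bb4 → Ab4.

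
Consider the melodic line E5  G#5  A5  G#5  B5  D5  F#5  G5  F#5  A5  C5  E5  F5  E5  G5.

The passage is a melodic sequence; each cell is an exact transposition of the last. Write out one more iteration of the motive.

Bb4 D5 Eb5 D5 F5

Unit = 5 notes; the statements start on E5, D5, C5, moving down a 2nd each time.
Statement 4 starts on Bb4 and keeps the same exact contour: Bb4 D5 Eb5 D5 F5.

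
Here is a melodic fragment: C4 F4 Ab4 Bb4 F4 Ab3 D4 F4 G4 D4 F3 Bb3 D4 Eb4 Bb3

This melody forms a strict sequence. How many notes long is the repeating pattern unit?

5

There are 15 notes; a 5-note unit gives 3 cells:
C4 F4 Ab4 Bb4 F4 | Ab3 D4 F4 G4 D4 | F3 Bb3 D4 Eb4 Bb3
Every group is a transposition down a 3rd of the one before; no shorter unit works.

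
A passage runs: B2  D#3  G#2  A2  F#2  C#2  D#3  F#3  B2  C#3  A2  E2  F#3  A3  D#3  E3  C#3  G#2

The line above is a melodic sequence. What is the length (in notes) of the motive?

6

18 notes total. Splitting into 3 groups of 6:
B2 D#3 G#2 A2 F#2 C#2 | D#3 F#3 B2 C#3 A2 E2 | F#3 A3 D#3 E3 C#3 G#2
Each cell is the previous one up a 3rd — so the unit is 6 notes.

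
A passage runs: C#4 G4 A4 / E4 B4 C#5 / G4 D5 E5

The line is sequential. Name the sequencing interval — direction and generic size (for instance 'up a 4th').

Unit = 3 notes; the statements start on C#4, E4, G4, moving up a 3rd each time.
From C#4 to E4: up a 3rd.

up a 3rd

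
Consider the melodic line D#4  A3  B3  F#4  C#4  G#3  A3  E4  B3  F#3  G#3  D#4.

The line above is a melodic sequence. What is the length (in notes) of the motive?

12 notes total. Splitting into 3 groups of 4:
D#4 A3 B3 F#4 | C#4 G#3 A3 E4 | B3 F#3 G#3 D#4
That's a consistent down a 2nd shift per cell, and no other grouping gives one.

4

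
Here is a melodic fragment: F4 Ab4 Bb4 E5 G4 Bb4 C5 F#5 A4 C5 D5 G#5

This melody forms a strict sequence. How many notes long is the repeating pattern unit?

4

12 notes total. Splitting into 3 groups of 4:
F4 Ab4 Bb4 E5 | G4 Bb4 C5 F#5 | A4 C5 D5 G#5
Each cell is the previous one up a 2nd — so the unit is 4 notes.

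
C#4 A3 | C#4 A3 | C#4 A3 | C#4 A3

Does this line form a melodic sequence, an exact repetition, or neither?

repetition

Each 2-note cell is identical (C#4 A3), restated at the same pitch.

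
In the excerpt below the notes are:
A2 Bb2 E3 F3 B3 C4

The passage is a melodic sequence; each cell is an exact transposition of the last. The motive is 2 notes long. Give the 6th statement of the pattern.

With a 2-note motive the entries are A2, E3, B3, each up a 5th from the previous.
Extending up a 5th: F#4 → C#5 → G#5.
So cell 6 is G#5 A5.

G#5 A5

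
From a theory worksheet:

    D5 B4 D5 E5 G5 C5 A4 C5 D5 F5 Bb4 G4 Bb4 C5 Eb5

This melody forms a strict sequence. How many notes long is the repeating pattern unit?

5

There are 15 notes; a 5-note unit gives 3 cells:
D5 B4 D5 E5 G5 | C5 A4 C5 D5 F5 | Bb4 G4 Bb4 C5 Eb5
Every group is a transposition down a 2nd of the one before; no shorter unit works.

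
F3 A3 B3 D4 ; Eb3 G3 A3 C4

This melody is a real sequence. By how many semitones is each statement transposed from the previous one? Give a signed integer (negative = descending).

With a 4-note motive the entries are F3, Eb3, each down a 2nd from the previous.
F3 to Eb3 spans -2 semitones.

-2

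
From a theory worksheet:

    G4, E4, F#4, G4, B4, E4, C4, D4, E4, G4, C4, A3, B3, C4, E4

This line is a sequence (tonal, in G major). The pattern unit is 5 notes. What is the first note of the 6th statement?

Taking 5-note groups, the heads are G4, E4, C4: the pattern moves down a 3rd.
Extending the heads down a 3rd: A3 → F#3 → D3.

D3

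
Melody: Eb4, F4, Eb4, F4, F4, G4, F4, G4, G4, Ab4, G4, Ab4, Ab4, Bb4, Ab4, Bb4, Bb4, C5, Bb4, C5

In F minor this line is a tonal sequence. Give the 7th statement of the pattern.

Db5 Eb5 Db5 Eb5

With a 4-note motive the entries are Eb4, F4, G4, Ab4, Bb4, each up a 2nd from the previous.
Extending up a 2nd: C5 → Db5.
Statement 7 starts on Db5 and keeps the same diatonic contour: Db5 Eb5 Db5 Eb5.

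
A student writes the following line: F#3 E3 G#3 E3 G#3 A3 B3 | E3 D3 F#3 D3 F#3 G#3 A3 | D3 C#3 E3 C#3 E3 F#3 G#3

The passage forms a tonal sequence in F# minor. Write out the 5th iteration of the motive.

The 7-note cells begin on F#3, E3, D3 — each down a 2nd from the last.
Extending down a 2nd: C#3 → B2.
Statement 5 starts on B2 and keeps the same diatonic contour: B2 A2 C#3 A2 C#3 D3 E3.

B2 A2 C#3 A2 C#3 D3 E3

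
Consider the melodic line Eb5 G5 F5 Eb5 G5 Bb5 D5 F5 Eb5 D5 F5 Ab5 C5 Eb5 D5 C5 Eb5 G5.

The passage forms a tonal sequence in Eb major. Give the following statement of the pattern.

Bb4 D5 C5 Bb4 D5 F5

Unit = 6 notes; the statements start on Eb5, D5, C5, moving down a 2nd each time.
Statement 4 starts on Bb4 and keeps the same diatonic contour: Bb4 D5 C5 Bb4 D5 F5.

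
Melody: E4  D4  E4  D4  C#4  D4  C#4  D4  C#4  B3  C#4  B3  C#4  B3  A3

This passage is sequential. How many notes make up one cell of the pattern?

5

Try groups of 5 (3 cells in 15 notes):
E4 D4 E4 D4 C#4 | D4 C#4 D4 C#4 B3 | C#4 B3 C#4 B3 A3
Each cell is the previous one down a 2nd — so the unit is 5 notes.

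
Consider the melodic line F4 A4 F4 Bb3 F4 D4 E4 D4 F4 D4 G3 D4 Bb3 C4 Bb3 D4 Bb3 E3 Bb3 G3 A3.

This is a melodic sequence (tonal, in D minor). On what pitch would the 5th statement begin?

E3

Unit = 7 notes; the statements start on F4, D4, Bb3, moving down a 3rd each time.
Extending the heads down a 3rd: G3 → E3.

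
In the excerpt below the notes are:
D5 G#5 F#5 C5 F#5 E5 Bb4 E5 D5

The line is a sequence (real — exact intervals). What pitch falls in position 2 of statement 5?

The unit is 3 notes. Position-2 pitches of the 3 shown cells: G#5, F#5, E5.
Carrying that down a 2nd forward: D5 → C5.

C5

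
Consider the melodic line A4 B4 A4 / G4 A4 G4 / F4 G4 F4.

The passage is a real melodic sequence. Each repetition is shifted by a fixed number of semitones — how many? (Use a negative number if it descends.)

-2

With a 3-note motive the entries are A4, G4, F4, each down a 2nd from the previous.
Counting half-steps from A4 to G4: -2.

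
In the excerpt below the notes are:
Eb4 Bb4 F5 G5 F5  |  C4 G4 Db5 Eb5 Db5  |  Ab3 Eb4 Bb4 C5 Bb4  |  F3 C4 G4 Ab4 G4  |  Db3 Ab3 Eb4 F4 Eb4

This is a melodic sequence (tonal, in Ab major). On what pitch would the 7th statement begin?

The 5-note cells begin on Eb4, C4, Ab3, F3, Db3 — each down a 3rd from the last.
Extending the heads down a 3rd: Bb2 → G2.

G2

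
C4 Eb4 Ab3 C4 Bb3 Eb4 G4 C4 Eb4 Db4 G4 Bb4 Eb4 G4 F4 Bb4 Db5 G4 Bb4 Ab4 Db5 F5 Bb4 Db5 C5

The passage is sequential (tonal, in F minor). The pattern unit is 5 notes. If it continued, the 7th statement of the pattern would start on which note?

Ab5

Taking 5-note groups, the heads are C4, Eb4, G4, Bb4, Db5: the pattern moves up a 3rd.
Continuing: F5 → Ab5. Statement 7 starts on Ab5.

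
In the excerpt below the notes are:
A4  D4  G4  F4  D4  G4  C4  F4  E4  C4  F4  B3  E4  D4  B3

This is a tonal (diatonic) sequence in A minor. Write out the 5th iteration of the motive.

D4 G3 C4 B3 G3

The 5-note cells begin on A4, G4, F4 — each down a 2nd from the last.
Carrying on: E4 → D4.
Statement 5 starts on D4 and keeps the same diatonic contour: D4 G3 C4 B3 G3.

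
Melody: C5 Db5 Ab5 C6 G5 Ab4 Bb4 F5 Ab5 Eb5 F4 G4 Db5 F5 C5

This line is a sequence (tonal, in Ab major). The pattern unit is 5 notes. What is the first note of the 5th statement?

Bb3

The 5-note cells begin on C5, Ab4, F4 — each down a 3rd from the last.
Continuing: Db4 → Bb3. Statement 5 starts on Bb3.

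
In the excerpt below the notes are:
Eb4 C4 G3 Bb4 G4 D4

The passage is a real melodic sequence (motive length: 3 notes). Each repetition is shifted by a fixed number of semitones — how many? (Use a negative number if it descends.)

7

Taking 3-note groups, the heads are Eb4, Bb4: the pattern moves up a 5th.
Counting half-steps from Eb4 to Bb4: 7.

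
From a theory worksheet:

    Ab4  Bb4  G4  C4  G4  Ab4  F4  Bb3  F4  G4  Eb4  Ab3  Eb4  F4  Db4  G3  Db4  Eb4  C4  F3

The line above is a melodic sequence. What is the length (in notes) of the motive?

There are 20 notes; a 4-note unit gives 5 cells:
Ab4 Bb4 G4 C4 | G4 Ab4 F4 Bb3 | F4 G4 Eb4 Ab3 | Eb4 F4 Db4 G3 | Db4 Eb4 C4 F3
Each cell is the previous one down a 2nd — so the unit is 4 notes.

4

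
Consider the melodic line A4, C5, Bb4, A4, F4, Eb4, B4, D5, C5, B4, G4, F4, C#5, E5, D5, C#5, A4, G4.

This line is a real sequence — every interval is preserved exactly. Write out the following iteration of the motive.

Taking 6-note groups, the heads are A4, B4, C#5: the pattern moves up a 2nd.
Statement 4 starts on D#5 and keeps the same exact contour: D#5 F#5 E5 D#5 B4 A4.

D#5 F#5 E5 D#5 B4 A4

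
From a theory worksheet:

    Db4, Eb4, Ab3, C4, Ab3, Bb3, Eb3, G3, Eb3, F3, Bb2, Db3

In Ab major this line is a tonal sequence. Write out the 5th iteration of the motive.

F2 G2 C2 Eb2

The 4-note cells begin on Db4, Ab3, Eb3 — each down a 4th from the last.
Carrying on: Bb2 → F2.
Statement 5 starts on F2 and keeps the same diatonic contour: F2 G2 C2 Eb2.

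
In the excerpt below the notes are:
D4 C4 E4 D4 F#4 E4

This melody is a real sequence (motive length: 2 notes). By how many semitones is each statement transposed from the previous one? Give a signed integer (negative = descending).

2

The 2-note cells begin on D4, E4, F#4 — each up a 2nd from the last.
Counting half-steps from D4 to E4: 2.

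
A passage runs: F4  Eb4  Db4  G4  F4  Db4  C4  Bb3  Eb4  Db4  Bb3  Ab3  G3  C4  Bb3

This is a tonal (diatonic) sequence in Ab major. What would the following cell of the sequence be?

The 5-note cells begin on F4, Db4, Bb3 — each down a 3rd from the last.
Statement 4 starts on G3 and keeps the same diatonic contour: G3 F3 Eb3 Ab3 G3.

G3 F3 Eb3 Ab3 G3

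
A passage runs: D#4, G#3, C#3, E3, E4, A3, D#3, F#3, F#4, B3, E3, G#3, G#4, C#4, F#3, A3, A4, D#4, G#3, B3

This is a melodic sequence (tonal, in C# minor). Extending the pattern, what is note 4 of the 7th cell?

D#4

Grouping in 4s, the 4th note of each cell is E3, F#3, G#3, A3, B3.
Each moves up a 2nd. Continuing: C#4 → D#4.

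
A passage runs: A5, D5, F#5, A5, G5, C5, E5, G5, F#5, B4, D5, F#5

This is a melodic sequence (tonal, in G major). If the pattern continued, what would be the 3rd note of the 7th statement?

G4

The unit is 4 notes. Position-3 pitches of the 3 shown cells: F#5, E5, D5.
Extending down a 2nd: C5 → B4 → A4 → G4.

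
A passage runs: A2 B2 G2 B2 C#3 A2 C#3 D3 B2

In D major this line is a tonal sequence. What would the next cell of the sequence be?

D3 E3 C#3

Unit = 3 notes; the statements start on A2, B2, C#3, moving up a 2nd each time.
So cell 4 is D3 E3 C#3.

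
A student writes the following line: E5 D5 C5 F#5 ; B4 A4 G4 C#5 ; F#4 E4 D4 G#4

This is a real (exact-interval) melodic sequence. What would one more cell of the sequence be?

With a 4-note motive the entries are E5, B4, F#4, each down a 4th from the previous.
So cell 4 is C#4 B3 A3 D#4.

C#4 B3 A3 D#4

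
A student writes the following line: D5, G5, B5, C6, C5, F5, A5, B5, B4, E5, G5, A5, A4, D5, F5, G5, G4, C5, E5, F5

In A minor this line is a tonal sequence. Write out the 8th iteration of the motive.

Taking 4-note groups, the heads are D5, C5, B4, A4, G4: the pattern moves down a 2nd.
Extending down a 2nd: F4 → E4 → D4.
Statement 8 starts on D4 and keeps the same diatonic contour: D4 G4 B4 C5.

D4 G4 B4 C5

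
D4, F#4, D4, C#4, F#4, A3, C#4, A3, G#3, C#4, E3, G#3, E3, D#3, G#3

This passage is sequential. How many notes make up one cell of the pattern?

5

There are 15 notes; a 5-note unit gives 3 cells:
D4 F#4 D4 C#4 F#4 | A3 C#4 A3 G#3 C#4 | E3 G#3 E3 D#3 G#3
Every group is a transposition down a 4th of the one before; no shorter unit works.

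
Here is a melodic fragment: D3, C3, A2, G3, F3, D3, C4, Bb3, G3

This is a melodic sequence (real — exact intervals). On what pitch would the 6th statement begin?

Eb5

Taking 3-note groups, the heads are D3, G3, C4: the pattern moves up a 4th.
Continuing: F4 → Bb4 → Eb5. Statement 6 starts on Eb5.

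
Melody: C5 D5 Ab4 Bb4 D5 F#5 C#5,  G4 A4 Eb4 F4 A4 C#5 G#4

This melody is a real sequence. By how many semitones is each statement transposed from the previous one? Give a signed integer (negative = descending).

-5

Unit = 7 notes; the statements start on C5, G4, moving down a 4th each time.
C5 to G4 spans -5 semitones.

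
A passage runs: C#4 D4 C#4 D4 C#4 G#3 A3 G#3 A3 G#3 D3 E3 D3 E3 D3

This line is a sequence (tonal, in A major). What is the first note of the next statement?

A2

The 5-note cells begin on C#4, G#3, D3 — each down a 4th from the last.
One more step down a 4th gives A2.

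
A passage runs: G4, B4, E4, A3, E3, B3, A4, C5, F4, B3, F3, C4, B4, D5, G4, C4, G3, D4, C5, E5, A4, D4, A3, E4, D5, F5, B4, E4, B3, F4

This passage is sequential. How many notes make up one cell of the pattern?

6

Try groups of 6 (5 cells in 30 notes):
G4 B4 E4 A3 E3 B3 | A4 C5 F4 B3 F3 C4 | B4 D5 G4 C4 G3 D4 | C5 E5 A4 D4 A3 E4 | D5 F5 B4 E4 B3 F4
Every group is a transposition up a 2nd of the one before; no shorter unit works.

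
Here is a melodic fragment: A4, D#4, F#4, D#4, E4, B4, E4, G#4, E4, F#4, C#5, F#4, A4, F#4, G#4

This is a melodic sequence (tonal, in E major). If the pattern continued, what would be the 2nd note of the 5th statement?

A4

The unit is 5 notes. Position-2 pitches of the 3 shown cells: D#4, E4, F#4.
Extending up a 2nd: G#4 → A4.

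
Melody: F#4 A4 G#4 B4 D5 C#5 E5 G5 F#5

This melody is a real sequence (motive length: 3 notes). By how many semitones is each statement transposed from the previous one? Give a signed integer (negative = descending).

5

Unit = 3 notes; the statements start on F#4, B4, E5, moving up a 4th each time.
F#4 to B4 spans +5 semitones.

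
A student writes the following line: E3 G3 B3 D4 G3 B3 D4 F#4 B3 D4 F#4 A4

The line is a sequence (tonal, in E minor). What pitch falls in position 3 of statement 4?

A4

The unit is 4 notes. Position-3 pitches of the 3 shown cells: B3, D4, F#4.
Each moves up a 3rd; the next is A4.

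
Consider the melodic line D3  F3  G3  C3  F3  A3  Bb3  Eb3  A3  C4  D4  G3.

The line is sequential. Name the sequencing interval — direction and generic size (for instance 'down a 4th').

up a 3rd

The 4-note cells begin on D3, F3, A3 — each up a 3rd from the last.
From D3 to F3: up a 3rd.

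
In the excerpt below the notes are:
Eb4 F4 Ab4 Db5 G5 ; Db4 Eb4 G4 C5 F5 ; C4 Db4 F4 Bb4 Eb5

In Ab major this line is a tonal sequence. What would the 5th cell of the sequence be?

Taking 5-note groups, the heads are Eb4, Db4, C4: the pattern moves down a 2nd.
Extending down a 2nd: Bb3 → Ab3.
From Ab3 the diatonic shape gives Ab3 Bb3 Db4 G4 C5.

Ab3 Bb3 Db4 G4 C5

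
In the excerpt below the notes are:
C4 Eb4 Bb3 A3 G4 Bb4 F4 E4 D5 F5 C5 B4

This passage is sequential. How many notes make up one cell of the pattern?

4

12 notes total. Splitting into 3 groups of 4:
C4 Eb4 Bb3 A3 | G4 Bb4 F4 E4 | D5 F5 C5 B4
Every group is a transposition up a 5th of the one before; no shorter unit works.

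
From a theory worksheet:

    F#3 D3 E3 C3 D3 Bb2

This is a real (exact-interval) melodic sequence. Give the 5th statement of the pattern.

Bb2 Gb2

Taking 2-note groups, the heads are F#3, E3, D3: the pattern moves down a 2nd.
Carrying on: C3 → Bb2.
From Bb2 the exact shape gives Bb2 Gb2.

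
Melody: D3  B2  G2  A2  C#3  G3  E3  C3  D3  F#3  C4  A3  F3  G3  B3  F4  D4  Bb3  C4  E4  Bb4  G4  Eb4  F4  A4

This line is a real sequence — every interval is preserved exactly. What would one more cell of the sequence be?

Eb5 C5 Ab4 Bb4 D5

The 5-note cells begin on D3, G3, C4, F4, Bb4 — each up a 4th from the last.
So cell 6 is Eb5 C5 Ab4 Bb4 D5.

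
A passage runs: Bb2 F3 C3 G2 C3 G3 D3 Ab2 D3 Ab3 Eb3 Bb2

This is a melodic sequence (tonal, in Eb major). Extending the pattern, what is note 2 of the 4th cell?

The unit is 4 notes. Position-2 pitches of the 3 shown cells: F3, G3, Ab3.
Each moves up a 2nd; the next is Bb3.

Bb3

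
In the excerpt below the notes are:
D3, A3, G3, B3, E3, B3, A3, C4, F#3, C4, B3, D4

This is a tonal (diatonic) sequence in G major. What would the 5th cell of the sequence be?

A3 E4 D4 F#4

With a 4-note motive the entries are D3, E3, F#3, each up a 2nd from the previous.
Continuing the starts: G3 → A3.
Statement 5 starts on A3 and keeps the same diatonic contour: A3 E4 D4 F#4.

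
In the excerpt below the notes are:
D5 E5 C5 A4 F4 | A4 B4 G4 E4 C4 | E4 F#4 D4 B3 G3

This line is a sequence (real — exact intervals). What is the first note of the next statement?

B3

With a 5-note motive the entries are D5, A4, E4, each down a 4th from the previous.
One more step down a 4th gives B3.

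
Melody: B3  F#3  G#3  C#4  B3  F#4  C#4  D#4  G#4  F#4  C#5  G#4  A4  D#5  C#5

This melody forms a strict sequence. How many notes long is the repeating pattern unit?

5

Try groups of 5 (3 cells in 15 notes):
B3 F#3 G#3 C#4 B3 | F#4 C#4 D#4 G#4 F#4 | C#5 G#4 A4 D#5 C#5
Each cell is the previous one up a 5th — so the unit is 5 notes.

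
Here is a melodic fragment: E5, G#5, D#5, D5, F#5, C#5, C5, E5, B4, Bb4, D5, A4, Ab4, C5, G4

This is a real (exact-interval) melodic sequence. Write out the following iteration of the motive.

Gb4 Bb4 F4

With a 3-note motive the entries are E5, D5, C5, Bb4, Ab4, each down a 2nd from the previous.
From Gb4 the exact shape gives Gb4 Bb4 F4.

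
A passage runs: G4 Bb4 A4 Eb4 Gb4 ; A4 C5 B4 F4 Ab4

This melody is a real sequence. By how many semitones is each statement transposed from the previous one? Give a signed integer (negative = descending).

2

The 5-note cells begin on G4, A4 — each up a 2nd from the last.
G4 to A4 spans +2 semitones.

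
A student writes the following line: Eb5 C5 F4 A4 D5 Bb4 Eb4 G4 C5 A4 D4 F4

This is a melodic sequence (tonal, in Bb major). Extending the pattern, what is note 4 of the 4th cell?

The unit is 4 notes. Position-4 pitches of the 3 shown cells: A4, G4, F4.
From F4, down a 2nd gives Eb4.

Eb4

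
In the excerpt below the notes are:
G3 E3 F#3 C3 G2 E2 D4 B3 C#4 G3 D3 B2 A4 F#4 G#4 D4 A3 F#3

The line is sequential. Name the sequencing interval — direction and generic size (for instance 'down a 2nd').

Unit = 6 notes; the statements start on G3, D4, A4, moving up a 5th each time.
G3 to D4 is up a 5th.

up a 5th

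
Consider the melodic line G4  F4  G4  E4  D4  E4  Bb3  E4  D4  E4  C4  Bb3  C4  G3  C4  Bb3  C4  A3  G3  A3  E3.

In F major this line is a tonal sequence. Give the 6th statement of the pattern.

The 7-note cells begin on G4, E4, C4 — each down a 3rd from the last.
Continuing the starts: A3 → F3 → D3.
From D3 the diatonic shape gives D3 C3 D3 Bb2 A2 Bb2 F2.

D3 C3 D3 Bb2 A2 Bb2 F2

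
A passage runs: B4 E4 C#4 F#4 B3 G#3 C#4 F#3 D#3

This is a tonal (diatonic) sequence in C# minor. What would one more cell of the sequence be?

Taking 3-note groups, the heads are B4, F#4, C#4: the pattern moves down a 4th.
So cell 4 is G#3 C#3 A2.

G#3 C#3 A2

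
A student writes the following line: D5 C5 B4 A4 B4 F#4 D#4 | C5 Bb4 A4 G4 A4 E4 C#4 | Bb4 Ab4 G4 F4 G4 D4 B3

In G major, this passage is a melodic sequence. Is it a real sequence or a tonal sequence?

Each cell has the same semitone pattern (-2, -1, -2, 2, -5, -3) — intervals are preserved exactly.
And D#4 lies outside G major, so the sequence is real rather than tonal.

real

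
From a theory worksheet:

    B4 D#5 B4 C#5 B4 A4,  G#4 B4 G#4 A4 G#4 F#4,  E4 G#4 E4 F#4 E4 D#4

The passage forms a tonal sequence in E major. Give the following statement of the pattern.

Taking 6-note groups, the heads are B4, G#4, E4: the pattern moves down a 3rd.
Statement 4 starts on C#4 and keeps the same diatonic contour: C#4 E4 C#4 D#4 C#4 B3.

C#4 E4 C#4 D#4 C#4 B3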